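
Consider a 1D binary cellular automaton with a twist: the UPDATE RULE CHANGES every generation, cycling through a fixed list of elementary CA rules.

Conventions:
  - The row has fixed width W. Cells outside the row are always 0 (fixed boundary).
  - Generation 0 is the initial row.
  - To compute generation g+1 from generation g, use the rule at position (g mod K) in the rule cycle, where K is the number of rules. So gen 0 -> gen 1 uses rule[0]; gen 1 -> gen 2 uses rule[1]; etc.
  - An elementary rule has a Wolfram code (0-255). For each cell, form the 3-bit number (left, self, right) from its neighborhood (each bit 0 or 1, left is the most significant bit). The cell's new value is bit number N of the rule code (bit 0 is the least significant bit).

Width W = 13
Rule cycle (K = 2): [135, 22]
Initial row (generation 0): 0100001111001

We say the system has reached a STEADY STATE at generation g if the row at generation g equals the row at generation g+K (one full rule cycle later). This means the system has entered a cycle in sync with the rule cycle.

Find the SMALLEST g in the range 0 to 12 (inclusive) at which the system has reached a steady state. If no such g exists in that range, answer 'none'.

Answer: 9

Derivation:
Gen 0: 0100001111001
Gen 1 (rule 135): 1101110110011
Gen 2 (rule 22): 0000000001100
Gen 3 (rule 135): 1111111110001
Gen 4 (rule 22): 0000000001011
Gen 5 (rule 135): 1111111111000
Gen 6 (rule 22): 0000000000100
Gen 7 (rule 135): 1111111111101
Gen 8 (rule 22): 0000000000001
Gen 9 (rule 135): 1111111111111
Gen 10 (rule 22): 0000000000000
Gen 11 (rule 135): 1111111111111
Gen 12 (rule 22): 0000000000000
Gen 13 (rule 135): 1111111111111
Gen 14 (rule 22): 0000000000000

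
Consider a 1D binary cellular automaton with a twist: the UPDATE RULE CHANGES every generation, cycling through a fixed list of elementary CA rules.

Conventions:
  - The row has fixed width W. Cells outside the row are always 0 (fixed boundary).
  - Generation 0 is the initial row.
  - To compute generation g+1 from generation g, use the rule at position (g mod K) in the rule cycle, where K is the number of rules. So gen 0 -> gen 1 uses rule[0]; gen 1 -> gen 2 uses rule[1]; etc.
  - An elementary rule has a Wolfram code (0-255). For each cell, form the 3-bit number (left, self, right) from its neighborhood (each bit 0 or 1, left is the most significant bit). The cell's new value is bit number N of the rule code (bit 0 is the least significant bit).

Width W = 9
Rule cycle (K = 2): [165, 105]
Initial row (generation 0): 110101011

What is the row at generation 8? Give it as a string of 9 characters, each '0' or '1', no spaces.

Gen 0: 110101011
Gen 1 (rule 165): 001111100
Gen 2 (rule 105): 101000101
Gen 3 (rule 165): 111010111
Gen 4 (rule 105): 101101101
Gen 5 (rule 165): 110010011
Gen 6 (rule 105): 110000011
Gen 7 (rule 165): 000111000
Gen 8 (rule 105): 110101011

Answer: 110101011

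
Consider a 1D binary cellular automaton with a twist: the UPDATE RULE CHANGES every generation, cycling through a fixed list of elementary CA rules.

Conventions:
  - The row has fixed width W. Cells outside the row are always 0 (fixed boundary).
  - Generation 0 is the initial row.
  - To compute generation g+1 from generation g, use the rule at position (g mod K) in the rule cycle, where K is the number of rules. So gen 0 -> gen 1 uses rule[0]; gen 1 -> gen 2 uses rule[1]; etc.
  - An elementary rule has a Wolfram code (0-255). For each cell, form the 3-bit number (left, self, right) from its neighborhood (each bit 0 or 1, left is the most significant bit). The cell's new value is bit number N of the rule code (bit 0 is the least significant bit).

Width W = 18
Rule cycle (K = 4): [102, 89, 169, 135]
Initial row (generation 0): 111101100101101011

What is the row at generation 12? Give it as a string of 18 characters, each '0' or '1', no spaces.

Gen 0: 111101100101101011
Gen 1 (rule 102): 000110101110111101
Gen 2 (rule 89): 110110001010100100
Gen 3 (rule 169): 101100100101000001
Gen 4 (rule 135): 100001101101011111
Gen 5 (rule 102): 100010110111100001
Gen 6 (rule 89): 011000110100111100
Gen 7 (rule 169): 010010101000111001
Gen 8 (rule 135): 110110101011010011
Gen 9 (rule 102): 011011111101110101
Gen 10 (rule 89): 011010000101010000
Gen 11 (rule 169): 010100110010100111
Gen 12 (rule 135): 110101000110101010

Answer: 110101000110101010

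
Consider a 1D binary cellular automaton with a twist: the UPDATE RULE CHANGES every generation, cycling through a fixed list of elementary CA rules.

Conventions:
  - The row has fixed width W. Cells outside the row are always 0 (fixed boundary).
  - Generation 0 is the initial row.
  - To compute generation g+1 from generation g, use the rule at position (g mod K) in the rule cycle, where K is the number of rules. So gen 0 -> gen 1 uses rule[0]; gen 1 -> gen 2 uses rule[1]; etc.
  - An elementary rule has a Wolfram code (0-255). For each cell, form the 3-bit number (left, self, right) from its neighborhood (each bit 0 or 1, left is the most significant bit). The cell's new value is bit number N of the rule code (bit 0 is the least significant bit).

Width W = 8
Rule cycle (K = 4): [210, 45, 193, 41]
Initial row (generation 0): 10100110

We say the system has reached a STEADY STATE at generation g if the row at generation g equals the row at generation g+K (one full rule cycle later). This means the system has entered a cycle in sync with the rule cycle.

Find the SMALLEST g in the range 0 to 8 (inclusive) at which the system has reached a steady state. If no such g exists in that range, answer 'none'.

Gen 0: 10100110
Gen 1 (rule 210): 00011011
Gen 2 (rule 45): 11010110
Gen 3 (rule 193): 01000010
Gen 4 (rule 41): 00011000
Gen 5 (rule 210): 00101100
Gen 6 (rule 45): 10111001
Gen 7 (rule 193): 00011000
Gen 8 (rule 41): 11010011
Gen 9 (rule 210): 01001101
Gen 10 (rule 45): 01001011
Gen 11 (rule 193): 00000001
Gen 12 (rule 41): 11111100

Answer: none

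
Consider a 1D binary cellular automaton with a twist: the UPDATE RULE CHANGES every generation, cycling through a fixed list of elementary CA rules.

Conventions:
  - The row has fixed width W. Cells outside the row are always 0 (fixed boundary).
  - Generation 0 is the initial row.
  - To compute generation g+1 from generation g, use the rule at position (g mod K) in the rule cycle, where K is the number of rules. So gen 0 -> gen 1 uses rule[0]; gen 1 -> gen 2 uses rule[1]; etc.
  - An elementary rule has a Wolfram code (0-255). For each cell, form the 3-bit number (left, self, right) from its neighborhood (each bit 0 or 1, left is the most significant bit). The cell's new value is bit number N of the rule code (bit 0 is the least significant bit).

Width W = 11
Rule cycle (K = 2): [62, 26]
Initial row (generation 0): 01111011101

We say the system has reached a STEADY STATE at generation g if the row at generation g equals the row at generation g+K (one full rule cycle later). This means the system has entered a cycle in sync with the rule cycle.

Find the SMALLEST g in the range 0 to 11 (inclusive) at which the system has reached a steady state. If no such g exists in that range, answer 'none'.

Answer: none

Derivation:
Gen 0: 01111011101
Gen 1 (rule 62): 11000110011
Gen 2 (rule 26): 10101101110
Gen 3 (rule 62): 11111011001
Gen 4 (rule 26): 10000010110
Gen 5 (rule 62): 11000111101
Gen 6 (rule 26): 10101100000
Gen 7 (rule 62): 11111010000
Gen 8 (rule 26): 10000001000
Gen 9 (rule 62): 11000011100
Gen 10 (rule 26): 10100110010
Gen 11 (rule 62): 11111101111
Gen 12 (rule 26): 10000001000
Gen 13 (rule 62): 11000011100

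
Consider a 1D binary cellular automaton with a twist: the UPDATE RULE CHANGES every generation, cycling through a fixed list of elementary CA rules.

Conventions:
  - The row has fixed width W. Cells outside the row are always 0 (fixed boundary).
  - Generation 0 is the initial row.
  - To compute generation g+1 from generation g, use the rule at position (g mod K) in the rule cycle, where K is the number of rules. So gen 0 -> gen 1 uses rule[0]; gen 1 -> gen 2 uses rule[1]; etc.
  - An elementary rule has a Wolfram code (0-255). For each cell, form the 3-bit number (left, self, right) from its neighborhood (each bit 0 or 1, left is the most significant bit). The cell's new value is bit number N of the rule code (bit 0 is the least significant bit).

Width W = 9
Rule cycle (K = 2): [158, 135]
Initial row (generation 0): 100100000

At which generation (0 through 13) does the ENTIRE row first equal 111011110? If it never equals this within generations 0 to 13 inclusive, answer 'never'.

Answer: 3

Derivation:
Gen 0: 100100000
Gen 1 (rule 158): 111110000
Gen 2 (rule 135): 011100111
Gen 3 (rule 158): 111011110
Gen 4 (rule 135): 010001100
Gen 5 (rule 158): 111011010
Gen 6 (rule 135): 010000010
Gen 7 (rule 158): 111000111
Gen 8 (rule 135): 010011010
Gen 9 (rule 158): 111110011
Gen 10 (rule 135): 011100100
Gen 11 (rule 158): 111011110
Gen 12 (rule 135): 010001100
Gen 13 (rule 158): 111011010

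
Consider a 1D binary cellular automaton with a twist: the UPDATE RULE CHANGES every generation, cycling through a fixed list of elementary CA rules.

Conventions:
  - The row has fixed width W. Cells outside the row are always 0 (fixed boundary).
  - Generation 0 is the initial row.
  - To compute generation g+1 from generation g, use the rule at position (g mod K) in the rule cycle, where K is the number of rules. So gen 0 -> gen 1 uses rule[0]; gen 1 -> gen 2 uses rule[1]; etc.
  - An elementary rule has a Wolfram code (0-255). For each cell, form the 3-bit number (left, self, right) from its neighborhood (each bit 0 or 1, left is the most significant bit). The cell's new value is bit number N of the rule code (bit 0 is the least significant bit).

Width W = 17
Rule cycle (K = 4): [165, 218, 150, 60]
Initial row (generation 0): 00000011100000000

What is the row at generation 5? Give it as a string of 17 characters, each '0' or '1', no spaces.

Gen 0: 00000011100000000
Gen 1 (rule 165): 11111001001111111
Gen 2 (rule 218): 11111110111111111
Gen 3 (rule 150): 01111100011111110
Gen 4 (rule 60): 01000010010000001
Gen 5 (rule 165): 01011010010111101

Answer: 01011010010111101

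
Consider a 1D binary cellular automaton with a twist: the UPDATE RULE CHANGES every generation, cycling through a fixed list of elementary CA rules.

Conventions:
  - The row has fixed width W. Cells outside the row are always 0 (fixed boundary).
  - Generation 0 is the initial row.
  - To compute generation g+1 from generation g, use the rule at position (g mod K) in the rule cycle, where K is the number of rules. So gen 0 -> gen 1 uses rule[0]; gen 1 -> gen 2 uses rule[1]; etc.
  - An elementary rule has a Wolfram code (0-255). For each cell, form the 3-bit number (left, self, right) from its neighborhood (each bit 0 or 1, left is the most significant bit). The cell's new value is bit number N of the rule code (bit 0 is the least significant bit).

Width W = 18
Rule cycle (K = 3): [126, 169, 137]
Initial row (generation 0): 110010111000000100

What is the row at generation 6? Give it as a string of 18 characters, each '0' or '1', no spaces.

Answer: 100011100111111100

Derivation:
Gen 0: 110010111000000100
Gen 1 (rule 126): 111111101100001110
Gen 2 (rule 169): 111111011001101100
Gen 3 (rule 137): 111110010001001001
Gen 4 (rule 126): 100011111011111111
Gen 5 (rule 169): 001011110111111110
Gen 6 (rule 137): 100011100111111100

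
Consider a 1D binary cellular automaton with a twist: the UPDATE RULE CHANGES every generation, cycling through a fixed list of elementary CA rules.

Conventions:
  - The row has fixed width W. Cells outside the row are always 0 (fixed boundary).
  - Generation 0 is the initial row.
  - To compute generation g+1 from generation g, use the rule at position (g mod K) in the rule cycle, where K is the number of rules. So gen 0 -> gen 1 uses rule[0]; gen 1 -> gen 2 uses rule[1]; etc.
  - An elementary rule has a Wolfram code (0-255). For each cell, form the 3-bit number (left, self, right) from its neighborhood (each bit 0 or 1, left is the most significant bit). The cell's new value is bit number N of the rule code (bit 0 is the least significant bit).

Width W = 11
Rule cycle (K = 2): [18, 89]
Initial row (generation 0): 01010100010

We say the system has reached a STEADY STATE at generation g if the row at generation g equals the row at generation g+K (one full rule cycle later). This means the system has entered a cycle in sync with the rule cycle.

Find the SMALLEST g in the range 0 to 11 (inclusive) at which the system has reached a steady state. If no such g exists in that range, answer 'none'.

Answer: 7

Derivation:
Gen 0: 01010100010
Gen 1 (rule 18): 10000010101
Gen 2 (rule 89): 01111000000
Gen 3 (rule 18): 10000100000
Gen 4 (rule 89): 01110011111
Gen 5 (rule 18): 10001100000
Gen 6 (rule 89): 01101111111
Gen 7 (rule 18): 10000000000
Gen 8 (rule 89): 01111111111
Gen 9 (rule 18): 10000000000
Gen 10 (rule 89): 01111111111
Gen 11 (rule 18): 10000000000
Gen 12 (rule 89): 01111111111
Gen 13 (rule 18): 10000000000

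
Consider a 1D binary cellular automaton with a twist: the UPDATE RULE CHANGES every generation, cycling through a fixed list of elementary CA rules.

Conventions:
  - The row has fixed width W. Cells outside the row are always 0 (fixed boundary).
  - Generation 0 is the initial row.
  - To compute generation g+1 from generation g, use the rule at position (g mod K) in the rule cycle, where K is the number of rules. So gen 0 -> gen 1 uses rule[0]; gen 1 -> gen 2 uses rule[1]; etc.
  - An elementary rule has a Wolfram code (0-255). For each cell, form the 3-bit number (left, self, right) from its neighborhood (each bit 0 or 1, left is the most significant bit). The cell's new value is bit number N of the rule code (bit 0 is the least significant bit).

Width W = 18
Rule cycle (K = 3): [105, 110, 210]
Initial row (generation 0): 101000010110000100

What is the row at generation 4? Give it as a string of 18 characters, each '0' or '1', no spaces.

Answer: 000011000001000110

Derivation:
Gen 0: 101000010110000100
Gen 1 (rule 105): 010011001110110001
Gen 2 (rule 110): 110111011011110011
Gen 3 (rule 210): 010011001001111101
Gen 4 (rule 105): 000011000001000110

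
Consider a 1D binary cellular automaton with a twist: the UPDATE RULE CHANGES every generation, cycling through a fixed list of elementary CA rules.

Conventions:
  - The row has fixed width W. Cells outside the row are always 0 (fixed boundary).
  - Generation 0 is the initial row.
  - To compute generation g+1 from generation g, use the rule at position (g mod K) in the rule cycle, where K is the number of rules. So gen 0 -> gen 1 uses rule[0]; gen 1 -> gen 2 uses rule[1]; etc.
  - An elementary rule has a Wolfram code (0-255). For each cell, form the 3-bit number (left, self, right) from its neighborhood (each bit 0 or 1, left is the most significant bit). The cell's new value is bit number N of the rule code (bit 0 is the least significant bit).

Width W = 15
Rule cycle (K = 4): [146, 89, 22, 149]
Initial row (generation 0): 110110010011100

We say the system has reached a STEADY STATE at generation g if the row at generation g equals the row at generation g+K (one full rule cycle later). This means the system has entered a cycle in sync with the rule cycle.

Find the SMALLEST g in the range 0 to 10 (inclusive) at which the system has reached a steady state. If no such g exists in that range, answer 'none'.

Gen 0: 110110010011100
Gen 1 (rule 146): 000001101101010
Gen 2 (rule 89): 111101101100001
Gen 3 (rule 22): 000000000010011
Gen 4 (rule 149): 111111111011000
Gen 5 (rule 146): 011111110000100
Gen 6 (rule 89): 010000011110011
Gen 7 (rule 22): 111000100001100
Gen 8 (rule 149): 010110111100011
Gen 9 (rule 146): 100000011010100
Gen 10 (rule 89): 011111011000011
Gen 11 (rule 22): 100000000100100
Gen 12 (rule 149): 111111110110111
Gen 13 (rule 146): 011111100000010
Gen 14 (rule 89): 010000111111001

Answer: none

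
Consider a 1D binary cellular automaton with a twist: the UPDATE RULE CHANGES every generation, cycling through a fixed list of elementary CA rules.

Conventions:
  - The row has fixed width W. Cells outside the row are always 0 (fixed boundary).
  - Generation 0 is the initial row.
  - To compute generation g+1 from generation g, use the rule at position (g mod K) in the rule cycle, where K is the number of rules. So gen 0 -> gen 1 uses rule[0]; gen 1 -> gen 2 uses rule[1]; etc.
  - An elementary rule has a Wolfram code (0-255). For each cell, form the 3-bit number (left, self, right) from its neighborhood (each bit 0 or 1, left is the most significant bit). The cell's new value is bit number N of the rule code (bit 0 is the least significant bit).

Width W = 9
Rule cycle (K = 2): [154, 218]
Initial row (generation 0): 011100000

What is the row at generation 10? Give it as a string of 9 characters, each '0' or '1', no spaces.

Answer: 011110111

Derivation:
Gen 0: 011100000
Gen 1 (rule 154): 111010000
Gen 2 (rule 218): 111001000
Gen 3 (rule 154): 110110100
Gen 4 (rule 218): 110110010
Gen 5 (rule 154): 100101101
Gen 6 (rule 218): 011001100
Gen 7 (rule 154): 110111010
Gen 8 (rule 218): 110111001
Gen 9 (rule 154): 100110110
Gen 10 (rule 218): 011110111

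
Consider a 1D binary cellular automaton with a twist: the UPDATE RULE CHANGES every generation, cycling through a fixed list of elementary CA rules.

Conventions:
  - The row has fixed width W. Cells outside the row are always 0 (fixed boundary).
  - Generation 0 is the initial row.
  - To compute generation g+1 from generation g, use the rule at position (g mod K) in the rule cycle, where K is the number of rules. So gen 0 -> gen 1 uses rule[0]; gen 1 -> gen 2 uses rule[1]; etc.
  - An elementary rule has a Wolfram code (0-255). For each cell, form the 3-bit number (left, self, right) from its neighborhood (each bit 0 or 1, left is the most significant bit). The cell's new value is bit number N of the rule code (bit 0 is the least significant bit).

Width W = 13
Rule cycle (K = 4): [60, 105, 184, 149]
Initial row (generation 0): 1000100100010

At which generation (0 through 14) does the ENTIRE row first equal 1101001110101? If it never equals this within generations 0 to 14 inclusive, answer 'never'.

Gen 0: 1000100100010
Gen 1 (rule 60): 1100110110011
Gen 2 (rule 105): 1100111110011
Gen 3 (rule 184): 1010111101010
Gen 4 (rule 149): 1010011001011
Gen 5 (rule 60): 1111010101110
Gen 6 (rule 105): 1001101011010
Gen 7 (rule 184): 0101010110101
Gen 8 (rule 149): 0101010000101
Gen 9 (rule 60): 0111111000111
Gen 10 (rule 105): 0100001010101
Gen 11 (rule 184): 0010000101010
Gen 12 (rule 149): 1011110101011
Gen 13 (rule 60): 1110001111110
Gen 14 (rule 105): 1010101000010

Answer: never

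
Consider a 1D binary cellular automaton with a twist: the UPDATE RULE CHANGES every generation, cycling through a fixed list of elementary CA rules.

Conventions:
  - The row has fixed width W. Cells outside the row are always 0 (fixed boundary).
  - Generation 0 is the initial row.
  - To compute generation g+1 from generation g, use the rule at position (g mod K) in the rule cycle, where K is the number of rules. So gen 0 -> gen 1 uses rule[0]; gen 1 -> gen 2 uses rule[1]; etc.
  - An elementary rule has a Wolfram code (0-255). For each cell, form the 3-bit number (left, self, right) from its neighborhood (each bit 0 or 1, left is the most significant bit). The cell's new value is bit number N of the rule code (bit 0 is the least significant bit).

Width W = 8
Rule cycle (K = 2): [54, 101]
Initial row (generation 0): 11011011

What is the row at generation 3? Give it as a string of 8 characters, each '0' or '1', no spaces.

Gen 0: 11011011
Gen 1 (rule 54): 00100100
Gen 2 (rule 101): 10100101
Gen 3 (rule 54): 11111111

Answer: 11111111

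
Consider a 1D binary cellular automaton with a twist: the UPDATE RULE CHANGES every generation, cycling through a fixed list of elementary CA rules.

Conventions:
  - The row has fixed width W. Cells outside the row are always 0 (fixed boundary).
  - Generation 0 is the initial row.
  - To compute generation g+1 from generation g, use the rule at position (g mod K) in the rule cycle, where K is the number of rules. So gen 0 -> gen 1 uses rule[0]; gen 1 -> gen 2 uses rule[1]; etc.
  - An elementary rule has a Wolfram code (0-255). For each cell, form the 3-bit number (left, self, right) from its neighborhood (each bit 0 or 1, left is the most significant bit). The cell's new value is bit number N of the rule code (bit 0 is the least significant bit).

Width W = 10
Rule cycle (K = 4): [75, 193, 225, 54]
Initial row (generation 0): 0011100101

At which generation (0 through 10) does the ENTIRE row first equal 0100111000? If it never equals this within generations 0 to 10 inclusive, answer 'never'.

Answer: never

Derivation:
Gen 0: 0011100101
Gen 1 (rule 75): 1110101000
Gen 2 (rule 193): 0110000011
Gen 3 (rule 225): 0010111001
Gen 4 (rule 54): 0111000111
Gen 5 (rule 75): 1101011101
Gen 6 (rule 193): 0100001100
Gen 7 (rule 225): 0001100101
Gen 8 (rule 54): 0010011111
Gen 9 (rule 75): 1100110001
Gen 10 (rule 193): 0100010100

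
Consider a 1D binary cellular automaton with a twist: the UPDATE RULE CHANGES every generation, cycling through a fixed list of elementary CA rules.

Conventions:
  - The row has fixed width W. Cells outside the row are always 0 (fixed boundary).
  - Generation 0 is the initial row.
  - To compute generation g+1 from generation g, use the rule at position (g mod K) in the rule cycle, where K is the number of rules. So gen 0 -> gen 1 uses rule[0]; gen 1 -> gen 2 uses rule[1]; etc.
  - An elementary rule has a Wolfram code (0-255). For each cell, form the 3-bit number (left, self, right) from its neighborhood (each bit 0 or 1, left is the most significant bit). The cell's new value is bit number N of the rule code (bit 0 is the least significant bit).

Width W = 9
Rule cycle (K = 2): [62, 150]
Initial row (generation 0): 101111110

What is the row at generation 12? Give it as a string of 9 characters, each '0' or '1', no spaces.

Gen 0: 101111110
Gen 1 (rule 62): 111000001
Gen 2 (rule 150): 010100011
Gen 3 (rule 62): 111110110
Gen 4 (rule 150): 011100001
Gen 5 (rule 62): 110010011
Gen 6 (rule 150): 001111100
Gen 7 (rule 62): 011000010
Gen 8 (rule 150): 100100111
Gen 9 (rule 62): 111111100
Gen 10 (rule 150): 011111010
Gen 11 (rule 62): 110000111
Gen 12 (rule 150): 001001010

Answer: 001001010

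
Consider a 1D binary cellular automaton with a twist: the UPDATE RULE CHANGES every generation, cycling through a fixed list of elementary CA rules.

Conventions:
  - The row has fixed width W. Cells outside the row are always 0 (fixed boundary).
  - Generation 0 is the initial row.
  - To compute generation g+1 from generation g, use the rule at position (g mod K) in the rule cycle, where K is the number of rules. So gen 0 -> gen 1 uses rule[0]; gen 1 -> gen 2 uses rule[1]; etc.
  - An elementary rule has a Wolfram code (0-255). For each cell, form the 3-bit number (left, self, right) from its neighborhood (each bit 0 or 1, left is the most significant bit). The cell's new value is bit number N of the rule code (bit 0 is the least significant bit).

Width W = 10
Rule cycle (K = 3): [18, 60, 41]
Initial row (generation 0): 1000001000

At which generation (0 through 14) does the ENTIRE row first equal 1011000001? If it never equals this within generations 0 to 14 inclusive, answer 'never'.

Gen 0: 1000001000
Gen 1 (rule 18): 0100010100
Gen 2 (rule 60): 0110011110
Gen 3 (rule 41): 0100010000
Gen 4 (rule 18): 1010101000
Gen 5 (rule 60): 1111111100
Gen 6 (rule 41): 1000000001
Gen 7 (rule 18): 0100000010
Gen 8 (rule 60): 0110000011
Gen 9 (rule 41): 0100111010
Gen 10 (rule 18): 1011000001
Gen 11 (rule 60): 1110100001
Gen 12 (rule 41): 1001001100
Gen 13 (rule 18): 0110110010
Gen 14 (rule 60): 0101101011

Answer: 10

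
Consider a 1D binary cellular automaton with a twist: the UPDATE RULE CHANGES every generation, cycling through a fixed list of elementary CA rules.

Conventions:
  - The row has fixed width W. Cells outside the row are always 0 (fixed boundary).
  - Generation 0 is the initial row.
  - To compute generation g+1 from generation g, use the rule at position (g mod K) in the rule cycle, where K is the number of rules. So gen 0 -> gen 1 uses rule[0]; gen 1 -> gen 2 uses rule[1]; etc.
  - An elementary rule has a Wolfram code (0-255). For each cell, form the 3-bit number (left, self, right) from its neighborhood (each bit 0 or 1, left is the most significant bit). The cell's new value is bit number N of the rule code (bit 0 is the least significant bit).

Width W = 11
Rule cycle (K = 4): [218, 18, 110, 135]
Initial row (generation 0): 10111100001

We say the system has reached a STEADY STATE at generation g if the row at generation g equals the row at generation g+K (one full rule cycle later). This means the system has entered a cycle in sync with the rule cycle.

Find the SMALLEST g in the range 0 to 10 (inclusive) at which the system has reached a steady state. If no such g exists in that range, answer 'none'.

Answer: 6

Derivation:
Gen 0: 10111100001
Gen 1 (rule 218): 00111110010
Gen 2 (rule 18): 01000001101
Gen 3 (rule 110): 11000011111
Gen 4 (rule 135): 00011101110
Gen 5 (rule 218): 00111101111
Gen 6 (rule 18): 01000000000
Gen 7 (rule 110): 11000000000
Gen 8 (rule 135): 00011111111
Gen 9 (rule 218): 00111111111
Gen 10 (rule 18): 01000000000
Gen 11 (rule 110): 11000000000
Gen 12 (rule 135): 00011111111
Gen 13 (rule 218): 00111111111
Gen 14 (rule 18): 01000000000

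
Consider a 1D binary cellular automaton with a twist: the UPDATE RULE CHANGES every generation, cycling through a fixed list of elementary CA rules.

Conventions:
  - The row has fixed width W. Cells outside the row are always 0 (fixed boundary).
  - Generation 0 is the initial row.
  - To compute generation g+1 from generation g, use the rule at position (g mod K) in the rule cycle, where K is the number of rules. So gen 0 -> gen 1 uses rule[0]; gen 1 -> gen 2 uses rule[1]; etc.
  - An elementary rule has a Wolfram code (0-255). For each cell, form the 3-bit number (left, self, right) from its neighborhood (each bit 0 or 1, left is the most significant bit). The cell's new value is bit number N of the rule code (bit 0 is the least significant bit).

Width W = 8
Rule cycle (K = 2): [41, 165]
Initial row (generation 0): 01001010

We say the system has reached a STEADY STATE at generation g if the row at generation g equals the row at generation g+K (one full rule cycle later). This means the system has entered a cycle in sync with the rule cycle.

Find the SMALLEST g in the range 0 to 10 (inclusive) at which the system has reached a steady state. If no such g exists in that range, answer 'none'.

Gen 0: 01001010
Gen 1 (rule 41): 00000100
Gen 2 (rule 165): 11110101
Gen 3 (rule 41): 10001010
Gen 4 (rule 165): 10101110
Gen 5 (rule 41): 01011000
Gen 6 (rule 165): 01100011
Gen 7 (rule 41): 01001010
Gen 8 (rule 165): 01001110
Gen 9 (rule 41): 00001000
Gen 10 (rule 165): 11101011
Gen 11 (rule 41): 10010110
Gen 12 (rule 165): 10011000

Answer: none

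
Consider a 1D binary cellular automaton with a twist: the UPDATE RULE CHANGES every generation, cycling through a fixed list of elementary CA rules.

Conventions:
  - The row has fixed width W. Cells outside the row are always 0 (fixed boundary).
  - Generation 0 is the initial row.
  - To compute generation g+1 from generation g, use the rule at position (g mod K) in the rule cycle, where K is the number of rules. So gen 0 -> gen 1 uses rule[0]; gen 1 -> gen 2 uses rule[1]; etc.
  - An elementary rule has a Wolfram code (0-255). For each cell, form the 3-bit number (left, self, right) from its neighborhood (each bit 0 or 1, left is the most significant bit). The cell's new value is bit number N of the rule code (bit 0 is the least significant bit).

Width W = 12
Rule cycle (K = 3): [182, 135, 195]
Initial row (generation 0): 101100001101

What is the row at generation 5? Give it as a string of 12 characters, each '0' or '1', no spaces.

Gen 0: 101100001101
Gen 1 (rule 182): 110010010011
Gen 2 (rule 135): 000110110100
Gen 3 (rule 195): 111010010001
Gen 4 (rule 182): 010111111011
Gen 5 (rule 135): 110011110000

Answer: 110011110000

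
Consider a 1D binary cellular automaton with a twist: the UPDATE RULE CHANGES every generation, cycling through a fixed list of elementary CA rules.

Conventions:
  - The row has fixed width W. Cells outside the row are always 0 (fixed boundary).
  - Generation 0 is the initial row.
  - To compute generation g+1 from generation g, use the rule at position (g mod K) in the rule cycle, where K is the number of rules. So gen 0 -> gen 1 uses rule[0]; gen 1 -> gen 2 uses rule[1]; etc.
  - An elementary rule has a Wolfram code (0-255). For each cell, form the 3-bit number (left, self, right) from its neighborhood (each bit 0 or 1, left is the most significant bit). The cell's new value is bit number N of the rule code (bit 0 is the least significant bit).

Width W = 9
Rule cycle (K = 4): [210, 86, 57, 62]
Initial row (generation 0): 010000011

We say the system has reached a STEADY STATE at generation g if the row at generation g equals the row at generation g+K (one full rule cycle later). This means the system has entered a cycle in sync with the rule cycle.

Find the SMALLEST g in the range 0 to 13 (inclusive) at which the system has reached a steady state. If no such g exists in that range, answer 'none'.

Answer: none

Derivation:
Gen 0: 010000011
Gen 1 (rule 210): 101000101
Gen 2 (rule 86): 101101101
Gen 3 (rule 57): 011011010
Gen 4 (rule 62): 110110111
Gen 5 (rule 210): 010010011
Gen 6 (rule 86): 111111101
Gen 7 (rule 57): 100000010
Gen 8 (rule 62): 110000111
Gen 9 (rule 210): 011001011
Gen 10 (rule 86): 101111001
Gen 11 (rule 57): 011000100
Gen 12 (rule 62): 110101110
Gen 13 (rule 210): 010000111
Gen 14 (rule 86): 111001001
Gen 15 (rule 57): 100100100
Gen 16 (rule 62): 111111110
Gen 17 (rule 210): 011111111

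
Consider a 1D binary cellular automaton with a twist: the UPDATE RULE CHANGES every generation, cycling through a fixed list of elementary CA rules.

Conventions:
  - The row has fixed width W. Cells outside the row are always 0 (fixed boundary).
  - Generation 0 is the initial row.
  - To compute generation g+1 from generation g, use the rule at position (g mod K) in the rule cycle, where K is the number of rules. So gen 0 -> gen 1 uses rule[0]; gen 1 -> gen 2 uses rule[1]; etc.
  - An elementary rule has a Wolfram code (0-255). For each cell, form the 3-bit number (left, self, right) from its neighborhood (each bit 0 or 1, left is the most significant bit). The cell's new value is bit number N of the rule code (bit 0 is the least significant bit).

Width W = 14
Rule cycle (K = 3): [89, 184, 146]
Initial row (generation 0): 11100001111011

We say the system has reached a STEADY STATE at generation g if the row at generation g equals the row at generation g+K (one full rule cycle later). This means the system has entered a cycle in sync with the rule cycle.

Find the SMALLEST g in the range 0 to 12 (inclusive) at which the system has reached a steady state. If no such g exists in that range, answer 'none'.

Gen 0: 11100001111011
Gen 1 (rule 89): 10111101001011
Gen 2 (rule 184): 01111010100110
Gen 3 (rule 146): 10110000011001
Gen 4 (rule 89): 00111111011100
Gen 5 (rule 184): 00111110111010
Gen 6 (rule 146): 01011100010001
Gen 7 (rule 89): 00010111001100
Gen 8 (rule 184): 00001110101010
Gen 9 (rule 146): 00010100000001
Gen 10 (rule 89): 11000011111100
Gen 11 (rule 184): 10100011111010
Gen 12 (rule 146): 00010101110001
Gen 13 (rule 89): 11000001011100
Gen 14 (rule 184): 10100000111010
Gen 15 (rule 146): 00010001010001

Answer: none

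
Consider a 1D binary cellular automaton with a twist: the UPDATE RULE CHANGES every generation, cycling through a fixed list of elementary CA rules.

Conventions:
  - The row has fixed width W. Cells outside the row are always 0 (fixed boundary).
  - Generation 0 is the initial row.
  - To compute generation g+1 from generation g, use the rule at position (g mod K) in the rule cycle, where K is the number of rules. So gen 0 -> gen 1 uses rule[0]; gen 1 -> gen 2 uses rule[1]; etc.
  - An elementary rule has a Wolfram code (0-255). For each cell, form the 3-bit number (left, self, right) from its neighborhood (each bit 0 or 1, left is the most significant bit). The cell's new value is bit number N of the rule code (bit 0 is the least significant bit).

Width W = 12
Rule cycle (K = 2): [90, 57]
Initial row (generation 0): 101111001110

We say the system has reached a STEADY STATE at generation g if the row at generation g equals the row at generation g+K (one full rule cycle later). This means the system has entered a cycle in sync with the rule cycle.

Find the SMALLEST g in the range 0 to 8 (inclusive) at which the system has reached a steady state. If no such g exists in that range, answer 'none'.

Answer: none

Derivation:
Gen 0: 101111001110
Gen 1 (rule 90): 001001111011
Gen 2 (rule 57): 100101000110
Gen 3 (rule 90): 011000101111
Gen 4 (rule 57): 010110011000
Gen 5 (rule 90): 100111111100
Gen 6 (rule 57): 010100000011
Gen 7 (rule 90): 100010000111
Gen 8 (rule 57): 011001110100
Gen 9 (rule 90): 111111010010
Gen 10 (rule 57): 100000101001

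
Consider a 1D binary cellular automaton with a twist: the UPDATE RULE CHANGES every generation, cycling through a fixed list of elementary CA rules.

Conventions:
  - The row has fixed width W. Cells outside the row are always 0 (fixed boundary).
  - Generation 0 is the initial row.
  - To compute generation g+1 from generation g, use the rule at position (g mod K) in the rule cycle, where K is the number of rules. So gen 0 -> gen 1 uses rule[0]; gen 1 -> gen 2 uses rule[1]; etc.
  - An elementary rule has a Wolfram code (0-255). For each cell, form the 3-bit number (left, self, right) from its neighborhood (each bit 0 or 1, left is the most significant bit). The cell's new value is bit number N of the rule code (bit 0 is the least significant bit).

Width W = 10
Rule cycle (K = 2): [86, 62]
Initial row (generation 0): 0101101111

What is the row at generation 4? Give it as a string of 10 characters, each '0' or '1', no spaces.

Gen 0: 0101101111
Gen 1 (rule 86): 1100100001
Gen 2 (rule 62): 1011110011
Gen 3 (rule 86): 1000011101
Gen 4 (rule 62): 1100110011

Answer: 1100110011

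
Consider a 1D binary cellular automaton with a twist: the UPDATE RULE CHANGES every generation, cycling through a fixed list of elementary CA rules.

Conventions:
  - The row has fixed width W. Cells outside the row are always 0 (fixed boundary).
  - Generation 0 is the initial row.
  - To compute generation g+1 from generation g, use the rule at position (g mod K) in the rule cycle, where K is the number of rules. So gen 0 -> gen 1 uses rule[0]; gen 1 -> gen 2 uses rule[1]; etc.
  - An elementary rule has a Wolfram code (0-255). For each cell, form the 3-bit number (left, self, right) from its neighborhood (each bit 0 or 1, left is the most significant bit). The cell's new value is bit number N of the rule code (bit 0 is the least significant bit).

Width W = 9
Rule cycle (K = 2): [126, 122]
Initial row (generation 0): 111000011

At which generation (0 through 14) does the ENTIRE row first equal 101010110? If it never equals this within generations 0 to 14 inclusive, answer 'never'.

Gen 0: 111000011
Gen 1 (rule 126): 101100111
Gen 2 (rule 122): 011111101
Gen 3 (rule 126): 110000111
Gen 4 (rule 122): 111001101
Gen 5 (rule 126): 101111111
Gen 6 (rule 122): 011000001
Gen 7 (rule 126): 111100011
Gen 8 (rule 122): 100110111
Gen 9 (rule 126): 111111101
Gen 10 (rule 122): 100000110
Gen 11 (rule 126): 110001111
Gen 12 (rule 122): 111011001
Gen 13 (rule 126): 101111111
Gen 14 (rule 122): 011000001

Answer: never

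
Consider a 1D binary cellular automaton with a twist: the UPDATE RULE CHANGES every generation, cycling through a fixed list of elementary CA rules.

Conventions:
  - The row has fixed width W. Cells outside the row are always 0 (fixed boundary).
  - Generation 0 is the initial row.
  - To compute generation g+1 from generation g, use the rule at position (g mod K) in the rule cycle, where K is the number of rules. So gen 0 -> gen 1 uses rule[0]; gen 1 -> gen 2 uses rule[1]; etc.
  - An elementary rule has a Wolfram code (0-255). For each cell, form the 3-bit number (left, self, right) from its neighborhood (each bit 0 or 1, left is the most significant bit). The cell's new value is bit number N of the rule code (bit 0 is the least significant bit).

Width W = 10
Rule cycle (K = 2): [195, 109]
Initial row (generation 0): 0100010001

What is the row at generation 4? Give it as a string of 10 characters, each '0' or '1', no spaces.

Answer: 1011111110

Derivation:
Gen 0: 0100010001
Gen 1 (rule 195): 1001100110
Gen 2 (rule 109): 1001100110
Gen 3 (rule 195): 0010101010
Gen 4 (rule 109): 1011111110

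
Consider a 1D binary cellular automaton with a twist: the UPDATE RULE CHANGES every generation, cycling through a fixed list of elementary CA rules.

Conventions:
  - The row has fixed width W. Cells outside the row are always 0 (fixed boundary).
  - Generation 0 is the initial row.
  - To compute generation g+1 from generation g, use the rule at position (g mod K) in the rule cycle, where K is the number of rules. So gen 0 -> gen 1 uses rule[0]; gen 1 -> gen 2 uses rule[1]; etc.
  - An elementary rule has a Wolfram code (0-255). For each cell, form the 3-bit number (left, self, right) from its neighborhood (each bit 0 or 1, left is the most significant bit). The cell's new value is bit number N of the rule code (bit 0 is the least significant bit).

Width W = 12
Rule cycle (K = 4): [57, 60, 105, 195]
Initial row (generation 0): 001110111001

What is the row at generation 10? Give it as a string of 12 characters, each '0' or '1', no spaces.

Answer: 011010101101

Derivation:
Gen 0: 001110111001
Gen 1 (rule 57): 101001100100
Gen 2 (rule 60): 111101010110
Gen 3 (rule 105): 100110101110
Gen 4 (rule 195): 001010000110
Gen 5 (rule 57): 100101110101
Gen 6 (rule 60): 110111001111
Gen 7 (rule 105): 111101001001
Gen 8 (rule 195): 011100010010
Gen 9 (rule 57): 010011001001
Gen 10 (rule 60): 011010101101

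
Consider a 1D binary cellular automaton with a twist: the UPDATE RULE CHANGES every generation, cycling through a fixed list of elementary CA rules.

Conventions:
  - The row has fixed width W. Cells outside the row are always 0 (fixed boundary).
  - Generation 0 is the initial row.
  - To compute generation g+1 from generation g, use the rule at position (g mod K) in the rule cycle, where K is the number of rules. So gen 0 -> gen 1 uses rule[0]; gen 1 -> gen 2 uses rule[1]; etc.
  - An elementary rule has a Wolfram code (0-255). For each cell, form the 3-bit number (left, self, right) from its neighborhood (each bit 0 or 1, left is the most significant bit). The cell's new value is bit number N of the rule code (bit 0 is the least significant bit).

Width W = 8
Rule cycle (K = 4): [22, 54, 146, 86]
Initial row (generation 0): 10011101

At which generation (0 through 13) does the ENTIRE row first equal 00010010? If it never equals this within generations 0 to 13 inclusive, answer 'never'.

Gen 0: 10011101
Gen 1 (rule 22): 11100001
Gen 2 (rule 54): 00010011
Gen 3 (rule 146): 00101100
Gen 4 (rule 86): 01100110
Gen 5 (rule 22): 10011001
Gen 6 (rule 54): 11100111
Gen 7 (rule 146): 01011010
Gen 8 (rule 86): 11001011
Gen 9 (rule 22): 00111000
Gen 10 (rule 54): 01000100
Gen 11 (rule 146): 10101010
Gen 12 (rule 86): 10101011
Gen 13 (rule 22): 10101000

Answer: never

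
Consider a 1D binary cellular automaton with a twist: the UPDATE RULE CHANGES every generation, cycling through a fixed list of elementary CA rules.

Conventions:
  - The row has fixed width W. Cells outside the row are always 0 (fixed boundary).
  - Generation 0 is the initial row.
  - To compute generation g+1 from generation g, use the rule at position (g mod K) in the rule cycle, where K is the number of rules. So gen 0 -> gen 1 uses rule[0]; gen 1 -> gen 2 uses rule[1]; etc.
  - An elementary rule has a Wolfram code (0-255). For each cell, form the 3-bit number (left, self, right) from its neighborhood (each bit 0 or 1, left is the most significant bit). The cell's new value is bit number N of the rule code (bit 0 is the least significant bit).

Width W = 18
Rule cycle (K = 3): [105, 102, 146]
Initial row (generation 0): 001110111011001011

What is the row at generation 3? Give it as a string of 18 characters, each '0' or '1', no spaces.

Answer: 011011001010110110

Derivation:
Gen 0: 001110111011001011
Gen 1 (rule 105): 101011101111000111
Gen 2 (rule 102): 111100110001001001
Gen 3 (rule 146): 011011001010110110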